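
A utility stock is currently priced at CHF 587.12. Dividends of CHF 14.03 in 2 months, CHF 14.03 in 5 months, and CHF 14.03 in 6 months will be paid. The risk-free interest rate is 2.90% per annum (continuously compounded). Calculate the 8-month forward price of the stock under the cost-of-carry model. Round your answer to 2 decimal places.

PV(dividends) I = 14.03·e^(−0.0290·2/12) + 14.03·e^(−0.0290·5/12) + 14.03·e^(−0.0290·6/12)
I = 13.9624 + 13.8615 + 13.8280 = 41.6519
F = (S − I)·e^(rT) = (587.12 − 41.6519) · e^(0.0290·8/12)
= 545.4681 · e^0.019333 = 545.4681 × 1.019521 = CHF 556.12

CHF 556.12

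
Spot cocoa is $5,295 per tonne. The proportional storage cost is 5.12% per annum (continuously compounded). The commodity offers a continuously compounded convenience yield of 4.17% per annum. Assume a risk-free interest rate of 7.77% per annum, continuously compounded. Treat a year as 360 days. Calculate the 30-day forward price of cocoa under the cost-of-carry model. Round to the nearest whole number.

$5,334 per tonne

Net carry = r + u − y = 0.0777 + 0.0512 − 0.0417 = 0.0872
F = S·e^((r+u−y)T) = 5295 · e^(0.0872 × 30/360) = 5295 · e^0.007267
= 5295 × 1.007293 = $5,334 per tonne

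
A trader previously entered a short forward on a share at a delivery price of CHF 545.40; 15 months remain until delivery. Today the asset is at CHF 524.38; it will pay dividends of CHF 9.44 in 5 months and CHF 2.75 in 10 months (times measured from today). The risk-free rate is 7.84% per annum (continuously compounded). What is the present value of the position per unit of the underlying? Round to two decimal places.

PV(remaining dividends) I = 9.44·e^(−0.0784·5/12) + 2.75·e^(−0.0784·10/12) = 11.7127
Current forward F = (S − I)·e^(rT) = (524.38 − 11.7127)·e^(0.0784·15/12) = 512.6673 × 1.102963 = 565.4531
Value (long) = (F − K)·e^(−rT) = (565.4531 − 545.40) × 0.906649 = 18.1811
Short position value = −(long value) = -CHF 18.18

-CHF 18.18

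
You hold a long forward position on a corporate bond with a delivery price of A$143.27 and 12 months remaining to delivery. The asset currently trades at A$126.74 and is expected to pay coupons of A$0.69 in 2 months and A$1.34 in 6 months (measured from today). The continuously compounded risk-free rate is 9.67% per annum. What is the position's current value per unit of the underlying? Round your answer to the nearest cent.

-A$5.28

PV(remaining coupons) I = 0.69·e^(−0.0967·2/12) + 1.34·e^(−0.0967·6/12) = 1.9557
Current forward F = (S − I)·e^(rT) = (126.74 − 1.9557)·e^(0.0967·12/12) = 124.7843 × 1.101530 = 137.4536
Value (long) = (F − K)·e^(−rT) = (137.4536 − 143.27) × 0.907828 = -5.2803
Value = -A$5.28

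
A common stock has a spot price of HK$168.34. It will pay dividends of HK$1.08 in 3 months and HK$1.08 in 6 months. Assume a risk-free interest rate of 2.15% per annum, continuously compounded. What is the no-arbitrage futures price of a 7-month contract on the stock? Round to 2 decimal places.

PV(dividends) I = 1.08·e^(−0.0215·3/12) + 1.08·e^(−0.0215·6/12)
I = 1.0742 + 1.0685 = 2.1427
F = (S − I)·e^(rT) = (168.34 − 2.1427) · e^(0.0215·7/12)
= 166.1973 · e^0.012542 = 166.1973 × 1.012621 = HK$168.29

HK$168.29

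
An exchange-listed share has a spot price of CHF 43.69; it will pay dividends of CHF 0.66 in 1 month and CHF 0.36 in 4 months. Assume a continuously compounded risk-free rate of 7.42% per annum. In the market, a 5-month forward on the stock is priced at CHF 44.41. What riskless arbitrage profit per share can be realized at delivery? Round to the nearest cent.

PV(dividends) I = 0.66·e^(−0.0742·1/12) + 0.36·e^(−0.0742·4/12) = 1.0071
Fair forward F* = (S − I)·e^(rT) = (43.69 − 1.0071)·e^0.030917 = 42.6829 × 1.031400 = 44.0231
Market CHF 44.41 > fair 44.0231: forward overpriced → cash-and-carry (borrow at r, buy the stock and collect the dividends, short the forward).
Profit at T = |F_mkt − F*| = |44.41 − 44.0231| = CHF 0.39 per share

CHF 0.39 per share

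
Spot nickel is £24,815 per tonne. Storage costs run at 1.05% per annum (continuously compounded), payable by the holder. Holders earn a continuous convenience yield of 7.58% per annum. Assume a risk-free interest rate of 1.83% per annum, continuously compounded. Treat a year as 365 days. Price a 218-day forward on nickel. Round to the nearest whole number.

£24,128 per tonne

Net carry = r + u − y = 0.0183 + 0.0105 − 0.0758 = -0.0470
F = S·e^((r+u−y)T) = 24815 · e^(-0.0470 × 218/365) = 24815 · e^-0.028071
= 24815 × 0.972319 = £24,128 per tonne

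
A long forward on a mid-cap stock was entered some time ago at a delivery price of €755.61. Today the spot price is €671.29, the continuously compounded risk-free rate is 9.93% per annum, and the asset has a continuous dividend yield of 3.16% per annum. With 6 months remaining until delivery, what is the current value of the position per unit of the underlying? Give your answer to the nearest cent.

-€58.24

Current fair forward for the remaining 6 months: F = S·e^((r − q)·T), (r − q) = 0.0993 − 0.0316 = 0.0677
F = 671.29 · e^(0.0677 × 6/12) = 671.29 × 1.034429 = 694.4018
Value of long forward = (F − K)·e^(−rT) = (694.4018 − 755.61) · e^(−0.0993·6/12)
= -61.2082 × 0.951562 = -58.24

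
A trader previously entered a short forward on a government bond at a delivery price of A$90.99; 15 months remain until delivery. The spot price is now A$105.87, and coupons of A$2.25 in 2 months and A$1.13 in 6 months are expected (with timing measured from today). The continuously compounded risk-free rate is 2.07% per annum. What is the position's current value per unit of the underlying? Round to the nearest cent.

PV(remaining coupons) I = 2.25·e^(−0.0207·2/12) + 1.13·e^(−0.0207·6/12) = 3.3606
Current forward F = (S − I)·e^(rT) = (105.87 − 3.3606)·e^(0.0207·15/12) = 102.5094 × 1.026213 = 105.1965
Value (long) = (F − K)·e^(−rT) = (105.1965 − 90.99) × 0.974457 = 13.8436
Short position value = −(long value) = -A$13.84

-A$13.84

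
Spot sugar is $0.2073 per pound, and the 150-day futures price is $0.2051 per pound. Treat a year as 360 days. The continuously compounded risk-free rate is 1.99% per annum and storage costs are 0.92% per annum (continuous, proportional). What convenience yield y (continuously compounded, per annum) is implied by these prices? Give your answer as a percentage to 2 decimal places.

F = S·e^((r+u−y)T) ⇒ (r+u−y) = ln(F/S)/T
ln(0.2051/0.2073) = -0.010669; /T ⇒ -0.025606
y = r + u − ln(F/S)/T = 0.0199 + 0.0092 + 0.025606 = 0.054706
y = 5.47%

5.47%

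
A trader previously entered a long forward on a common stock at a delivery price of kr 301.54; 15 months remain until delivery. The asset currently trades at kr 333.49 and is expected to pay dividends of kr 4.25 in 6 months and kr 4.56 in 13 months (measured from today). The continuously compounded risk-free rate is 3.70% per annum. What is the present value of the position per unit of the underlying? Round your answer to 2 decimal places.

kr 37.03

PV(remaining dividends) I = 4.25·e^(−0.0370·6/12) + 4.56·e^(−0.0370·13/12) = 8.5529
Current forward F = (S − I)·e^(rT) = (333.49 − 8.5529)·e^(0.0370·15/12) = 324.9371 × 1.047336 = 340.3183
Value (long) = (F − K)·e^(−rT) = (340.3183 − 301.54) × 0.954803 = 37.0256
Value = kr 37.03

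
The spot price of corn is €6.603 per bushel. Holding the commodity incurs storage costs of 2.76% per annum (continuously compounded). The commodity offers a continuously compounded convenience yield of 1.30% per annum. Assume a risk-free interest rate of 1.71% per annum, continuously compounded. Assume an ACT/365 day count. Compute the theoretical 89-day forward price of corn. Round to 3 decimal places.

Net carry = r + u − y = 0.0171 + 0.0276 − 0.0130 = 0.0317
F = S·e^((r+u−y)T) = 6.603 · e^(0.0317 × 89/365) = 6.603 · e^0.007730
= 6.603 × 1.007760 = €6.654 per bushel

€6.654 per bushel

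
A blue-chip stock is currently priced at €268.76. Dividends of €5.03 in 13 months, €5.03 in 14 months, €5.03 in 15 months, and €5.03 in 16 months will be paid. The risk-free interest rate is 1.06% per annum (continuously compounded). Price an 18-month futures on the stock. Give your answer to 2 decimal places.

PV(dividends) I = 5.03·e^(−0.0106·13/12) + 5.03·e^(−0.0106·14/12) + 5.03·e^(−0.0106·15/12) + 5.03·e^(−0.0106·16/12)
I = 4.9726 + 4.9682 + 4.9638 + 4.9594 = 19.8640
F = (S − I)·e^(rT) = (268.76 − 19.8640) · e^(0.0106·18/12)
= 248.8960 · e^0.015900 = 248.8960 × 1.016027 = €252.89

€252.89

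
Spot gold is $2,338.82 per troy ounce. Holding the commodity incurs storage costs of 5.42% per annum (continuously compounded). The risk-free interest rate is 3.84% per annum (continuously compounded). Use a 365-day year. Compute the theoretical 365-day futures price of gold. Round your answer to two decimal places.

Net carry = r + u − y = 0.0384 + 0.0542 − 0.0000 = 0.0926
F = S·e^((r+u−y)T) = 2338.82 · e^(0.0926 × 365/365) = 2338.82 · e^0.09260000
= 2338.82 × 1.09702284 = $2,565.74 per troy ounce

$2,565.74 per troy ounce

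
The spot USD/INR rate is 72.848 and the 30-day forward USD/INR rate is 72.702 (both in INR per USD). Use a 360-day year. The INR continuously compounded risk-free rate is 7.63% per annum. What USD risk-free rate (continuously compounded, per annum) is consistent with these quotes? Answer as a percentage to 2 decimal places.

F = S·e^((r_INR − r_USD)T) ⇒ r_USD = r_INR − ln(F/S)/T
ln(72.702/72.848) = -0.002006; /(30/360) = -0.024072
r_USD = 0.0763 + 0.024072 = 0.100372
r_USD = 10.04%

10.04%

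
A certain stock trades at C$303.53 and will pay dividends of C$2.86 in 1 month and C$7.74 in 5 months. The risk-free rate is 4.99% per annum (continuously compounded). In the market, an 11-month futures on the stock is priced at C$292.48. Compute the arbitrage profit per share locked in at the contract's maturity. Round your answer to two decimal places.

PV(dividends) I = 2.86·e^(−0.0499·1/12) + 7.74·e^(−0.0499·5/12) = 10.4289
Fair futures F* = (S − I)·e^(rT) = (303.53 − 10.4289)·e^0.045742 = 293.1011 × 1.046804 = 306.8194
Market C$292.48 < fair 306.8194: forward underpriced → reverse cash-and-carry (short the stock, invest proceeds at r, pay the dividends, go long the forward).
Profit at T = |F_mkt − F*| = |292.48 − 306.8194| = C$14.34 per share

C$14.34 per share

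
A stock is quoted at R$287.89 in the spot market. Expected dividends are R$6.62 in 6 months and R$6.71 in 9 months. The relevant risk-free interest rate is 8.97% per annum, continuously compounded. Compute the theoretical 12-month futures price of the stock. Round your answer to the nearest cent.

PV(dividends) I = 6.62·e^(−0.0897·6/12) + 6.71·e^(−0.0897·9/12)
I = 6.3297 + 6.2734 = 12.6031
F = (S − I)·e^(rT) = (287.89 − 12.6031) · e^(0.0897·12/12)
= 275.2869 · e^0.089700 = 275.2869 × 1.093846 = R$301.12

R$301.12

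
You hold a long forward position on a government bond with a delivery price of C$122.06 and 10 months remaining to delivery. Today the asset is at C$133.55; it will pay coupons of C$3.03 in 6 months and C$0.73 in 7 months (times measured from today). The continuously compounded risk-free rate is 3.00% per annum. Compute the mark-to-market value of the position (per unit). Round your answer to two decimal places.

C$10.80

PV(remaining coupons) I = 3.03·e^(−0.0300·6/12) + 0.73·e^(−0.0300·7/12) = 3.7022
Current forward F = (S − I)·e^(rT) = (133.55 − 3.7022)·e^(0.0300·10/12) = 129.8478 × 1.025315 = 133.1349
Value (long) = (F − K)·e^(−rT) = (133.1349 − 122.06) × 0.975310 = 10.8015
Value = C$10.80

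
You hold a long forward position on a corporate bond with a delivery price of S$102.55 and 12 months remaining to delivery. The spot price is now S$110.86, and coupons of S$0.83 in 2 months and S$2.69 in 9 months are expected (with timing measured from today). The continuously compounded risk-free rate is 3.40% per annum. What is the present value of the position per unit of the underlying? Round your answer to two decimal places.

S$8.29

PV(remaining coupons) I = 0.83·e^(−0.0340·2/12) + 2.69·e^(−0.0340·9/12) = 3.4476
Current forward F = (S − I)·e^(rT) = (110.86 − 3.4476)·e^(0.0340·12/12) = 107.4124 × 1.034585 = 111.1273
Value (long) = (F − K)·e^(−rT) = (111.1273 − 102.55) × 0.966572 = 8.2906
Value = S$8.29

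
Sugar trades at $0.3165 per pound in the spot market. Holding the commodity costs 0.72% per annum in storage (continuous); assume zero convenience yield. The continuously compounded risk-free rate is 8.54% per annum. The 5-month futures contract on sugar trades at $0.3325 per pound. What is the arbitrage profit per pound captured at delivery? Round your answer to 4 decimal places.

$0.0035 per pound

Fair futures: F* = S·e^(carry·T), with carry = (r + u) = 0.0854 + 0.0072 = 0.0926
F* = 0.3165 · e^(0.0926 × 5/12) = 0.3165 · e^0.038583 = 0.3165 × 1.039337 = $0.3290
Market $0.3325 > fair $0.3290: forward overpriced → cash-and-carry (buy spot, short the forward).
At maturity, profit = |F_mkt − F*| = |0.3325 − 0.3290| = $0.0035 per pound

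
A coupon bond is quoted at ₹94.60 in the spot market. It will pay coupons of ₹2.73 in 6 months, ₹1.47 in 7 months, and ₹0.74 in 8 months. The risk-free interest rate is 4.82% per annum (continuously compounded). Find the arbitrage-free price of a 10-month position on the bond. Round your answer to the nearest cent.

PV(coupons) I = 2.73·e^(−0.0482·6/12) + 1.47·e^(−0.0482·7/12) + 0.74·e^(−0.0482·8/12)
I = 2.6650 + 1.4292 + 0.7166 = 4.8108
F = (S − I)·e^(rT) = (94.60 − 4.8108) · e^(0.0482·10/12)
= 89.7892 · e^0.040167 = 89.7892 × 1.040985 = ₹93.47

₹93.47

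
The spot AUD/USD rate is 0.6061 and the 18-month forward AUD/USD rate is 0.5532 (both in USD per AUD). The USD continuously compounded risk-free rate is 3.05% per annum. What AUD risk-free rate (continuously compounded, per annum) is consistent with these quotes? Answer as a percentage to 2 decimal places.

F = S·e^((r_USD − r_AUD)T) ⇒ r_AUD = r_USD − ln(F/S)/T
ln(0.5532/0.6061) = -0.091325; /(18/12) = -0.060883
r_AUD = 0.0305 + 0.060883 = 0.091383
r_AUD = 9.14%

9.14%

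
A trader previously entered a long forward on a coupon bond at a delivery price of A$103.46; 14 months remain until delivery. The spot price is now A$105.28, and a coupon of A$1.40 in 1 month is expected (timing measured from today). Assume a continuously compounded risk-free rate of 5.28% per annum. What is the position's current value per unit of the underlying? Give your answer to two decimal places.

PV(remaining coupons) I = 1.40·e^(−0.0528·1/12) = 1.3939
Current forward F = (S − I)·e^(rT) = (105.28 − 1.3939)·e^(0.0528·14/12) = 103.8861 × 1.063537 = 110.4867
Value (long) = (F − K)·e^(−rT) = (110.4867 − 103.46) × 0.940259 = 6.6069
Value = A$6.61

A$6.61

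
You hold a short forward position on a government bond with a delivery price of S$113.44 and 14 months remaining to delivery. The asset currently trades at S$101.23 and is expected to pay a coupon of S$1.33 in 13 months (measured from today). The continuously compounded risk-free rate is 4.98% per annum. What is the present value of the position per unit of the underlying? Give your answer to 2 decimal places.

S$7.07

PV(remaining coupons) I = 1.33·e^(−0.0498·13/12) = 1.2601
Current forward F = (S − I)·e^(rT) = (101.23 − 1.2601)·e^(0.0498·14/12) = 99.9699 × 1.059821 = 105.9502
Value (long) = (F − K)·e^(−rT) = (105.9502 − 113.44) × 0.943556 = -7.0670
Short position value = −(long value) = S$7.07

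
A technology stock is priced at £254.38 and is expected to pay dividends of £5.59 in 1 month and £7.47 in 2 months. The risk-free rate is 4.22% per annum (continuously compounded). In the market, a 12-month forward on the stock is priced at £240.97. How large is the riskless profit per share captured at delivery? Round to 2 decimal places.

PV(dividends) I = 5.59·e^(−0.0422·1/12) + 7.47·e^(−0.0422·2/12) = 12.9880
Fair forward F* = (S − I)·e^(rT) = (254.38 − 12.9880)·e^0.042200 = 241.3920 × 1.043103 = 251.7967
Market £240.97 < fair 251.7967: forward underpriced → reverse cash-and-carry (short the stock, invest proceeds at r, pay the dividends, go long the forward).
Profit at T = |F_mkt − F*| = |240.97 − 251.7967| = £10.83 per share

£10.83 per share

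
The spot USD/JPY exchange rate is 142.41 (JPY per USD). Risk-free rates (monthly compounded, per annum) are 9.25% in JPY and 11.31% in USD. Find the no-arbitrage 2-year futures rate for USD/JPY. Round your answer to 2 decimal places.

136.71

By covered interest parity, F = S · (1+r_JPY/12)^(12T) / (1+r_USD/12)^(12T)
= 142.41 × 1.202365 / 1.252499 = 142.41 × 0.959973
F = 136.71 JPY per USD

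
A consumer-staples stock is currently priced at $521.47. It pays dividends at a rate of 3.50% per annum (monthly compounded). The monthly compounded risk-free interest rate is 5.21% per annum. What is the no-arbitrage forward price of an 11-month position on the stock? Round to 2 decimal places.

$529.68

F = S · (1+r/12)^(12T) / (1+q/12)^(12T)
= 521.47 × 1.048809 / 1.032555 = 521.47 × 1.015742
F = $529.68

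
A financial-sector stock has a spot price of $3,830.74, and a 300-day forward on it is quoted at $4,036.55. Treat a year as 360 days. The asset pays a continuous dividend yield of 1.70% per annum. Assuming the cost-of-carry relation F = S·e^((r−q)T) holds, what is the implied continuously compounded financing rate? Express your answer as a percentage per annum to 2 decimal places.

7.98%

From F = S·e^((r−q)T): (r − q) = ln(F/S)/T
ln(4036.55/3830.74) = ln(1.053726) = 0.052332
(r − q) = 0.052332 / (300/360) = 0.062798
r = ln(F/S)/T + q = 0.062798 + 0.0170 = 0.079798
r = 7.98%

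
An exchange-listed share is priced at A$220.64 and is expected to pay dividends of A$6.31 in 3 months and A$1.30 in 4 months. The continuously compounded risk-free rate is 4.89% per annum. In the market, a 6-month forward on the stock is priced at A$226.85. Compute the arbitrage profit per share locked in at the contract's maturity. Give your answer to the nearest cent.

A$8.45 per share

PV(dividends) I = 6.31·e^(−0.0489·3/12) + 1.30·e^(−0.0489·4/12) = 7.5123
Fair forward F* = (S − I)·e^(rT) = (220.64 − 7.5123)·e^0.024450 = 213.1277 × 1.024751 = 218.4028
Market A$226.85 > fair 218.4028: forward overpriced → cash-and-carry (borrow at r, buy the stock and collect the dividends, short the forward).
Profit at T = |F_mkt − F*| = |226.85 − 218.4028| = A$8.45 per share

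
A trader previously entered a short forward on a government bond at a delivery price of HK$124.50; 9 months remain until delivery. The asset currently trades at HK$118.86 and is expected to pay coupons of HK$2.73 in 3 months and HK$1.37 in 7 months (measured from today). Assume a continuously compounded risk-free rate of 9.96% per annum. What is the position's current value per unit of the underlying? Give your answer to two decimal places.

HK$0.63

PV(remaining coupons) I = 2.73·e^(−0.0996·3/12) + 1.37·e^(−0.0996·7/12) = 3.9555
Current forward F = (S − I)·e^(rT) = (118.86 − 3.9555)·e^(0.0996·9/12) = 114.9045 × 1.077561 = 123.8166
Value (long) = (F − K)·e^(−rT) = (123.8166 − 124.50) × 0.928022 = -0.6342
Short position value = −(long value) = HK$0.63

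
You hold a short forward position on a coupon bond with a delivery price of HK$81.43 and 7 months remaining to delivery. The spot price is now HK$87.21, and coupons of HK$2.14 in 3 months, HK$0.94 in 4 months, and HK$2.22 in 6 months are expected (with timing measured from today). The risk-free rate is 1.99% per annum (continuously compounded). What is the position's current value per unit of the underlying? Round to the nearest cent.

PV(remaining coupons) I = 2.14·e^(−0.0199·3/12) + 0.94·e^(−0.0199·4/12) + 2.22·e^(−0.0199·6/12) = 5.2612
Current forward F = (S − I)·e^(rT) = (87.21 − 5.2612)·e^(0.0199·7/12) = 81.9488 × 1.011676 = 82.9056
Value (long) = (F − K)·e^(−rT) = (82.9056 − 81.43) × 0.988459 = 1.4586
Short position value = −(long value) = -HK$1.46

-HK$1.46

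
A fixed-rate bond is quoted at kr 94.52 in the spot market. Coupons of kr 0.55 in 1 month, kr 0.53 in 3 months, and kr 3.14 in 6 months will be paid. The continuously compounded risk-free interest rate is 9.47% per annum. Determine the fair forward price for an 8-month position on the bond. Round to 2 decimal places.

kr 96.36

PV(coupons) I = 0.55·e^(−0.0947·1/12) + 0.53·e^(−0.0947·3/12) + 3.14·e^(−0.0947·6/12)
I = 0.5457 + 0.5176 + 2.9948 = 4.0581
F = (S − I)·e^(rT) = (94.52 − 4.0581) · e^(0.0947·8/12)
= 90.4619 · e^0.063133 = 90.4619 × 1.065168 = kr 96.36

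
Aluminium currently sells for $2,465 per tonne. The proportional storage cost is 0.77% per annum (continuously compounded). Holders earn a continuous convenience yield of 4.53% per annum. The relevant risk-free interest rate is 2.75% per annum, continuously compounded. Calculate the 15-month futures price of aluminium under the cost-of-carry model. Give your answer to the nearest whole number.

Net carry = r + u − y = 0.0275 + 0.0077 − 0.0453 = -0.0101
F = S·e^((r+u−y)T) = 2465 · e^(-0.0101 × 15/12) = 2465 · e^-0.012625
= 2465 × 0.987454 = $2,434 per tonne

$2,434 per tonne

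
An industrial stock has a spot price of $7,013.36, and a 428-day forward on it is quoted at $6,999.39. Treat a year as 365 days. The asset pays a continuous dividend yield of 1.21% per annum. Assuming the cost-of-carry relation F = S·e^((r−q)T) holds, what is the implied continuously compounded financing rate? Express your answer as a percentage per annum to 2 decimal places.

From F = S·e^((r−q)T): (r − q) = ln(F/S)/T
ln(6999.39/7013.36) = ln(0.998008) = -0.001994
(r − q) = -0.001994 / (428/365) = -0.001700
r = ln(F/S)/T + q = -0.001700 + 0.0121 = 0.010400
r = 1.04%

1.04%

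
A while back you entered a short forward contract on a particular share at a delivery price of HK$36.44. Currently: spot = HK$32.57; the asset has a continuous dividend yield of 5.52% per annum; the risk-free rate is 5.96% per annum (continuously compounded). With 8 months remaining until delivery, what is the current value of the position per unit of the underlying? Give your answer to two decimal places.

Current fair forward for the remaining 8 months: F = S·e^((r − q)·T), (r − q) = 0.0596 − 0.0552 = 0.0044
F = 32.57 · e^(0.0044 × 8/12) = 32.57 × 1.002938 = 32.6657
Value of long forward = (F − K)·e^(−rT) = (32.6657 − 36.44) · e^(−0.0596·8/12)
= -3.7743 × 0.961046 = -3.63
Short position value = −(long value) = HK$3.63

HK$3.63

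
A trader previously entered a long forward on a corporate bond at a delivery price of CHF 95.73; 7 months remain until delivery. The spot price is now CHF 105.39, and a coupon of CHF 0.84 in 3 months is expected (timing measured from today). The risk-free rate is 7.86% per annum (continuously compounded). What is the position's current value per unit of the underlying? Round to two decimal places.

CHF 13.13

PV(remaining coupons) I = 0.84·e^(−0.0786·3/12) = 0.8237
Current forward F = (S − I)·e^(rT) = (105.39 − 0.8237)·e^(0.0786·7/12) = 104.5663 × 1.046917 = 109.4722
Value (long) = (F − K)·e^(−rT) = (109.4722 − 95.73) × 0.955185 = 13.1263
Value = CHF 13.13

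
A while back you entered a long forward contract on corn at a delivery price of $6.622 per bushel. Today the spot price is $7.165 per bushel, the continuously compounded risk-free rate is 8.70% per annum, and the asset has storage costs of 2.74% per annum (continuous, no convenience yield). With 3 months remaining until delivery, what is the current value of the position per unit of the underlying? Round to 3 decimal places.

$0.735 per bushel

Current fair forward for the remaining 3 months: F = S·e^((r + u)·T), (r + u) = 0.0870 + 0.0274 = 0.1144
F = 7.165 · e^(0.1144 × 3/12) = 7.165 × 1.029013 = 7.3729
Value of long forward = (F − K)·e^(−rT) = (7.3729 − 6.622) · e^(−0.0870·3/12)
= 0.7509 × 0.978485 = 0.735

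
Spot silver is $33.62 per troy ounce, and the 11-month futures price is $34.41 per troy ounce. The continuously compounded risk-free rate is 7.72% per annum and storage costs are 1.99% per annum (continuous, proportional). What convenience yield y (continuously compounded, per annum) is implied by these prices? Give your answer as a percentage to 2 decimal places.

7.18%

F = S·e^((r+u−y)T) ⇒ (r+u−y) = ln(F/S)/T
ln(34.41/33.62) = 0.023226; /T ⇒ 0.025337
y = r + u − ln(F/S)/T = 0.0772 + 0.0199 − 0.025337 = 0.071763
y = 7.18%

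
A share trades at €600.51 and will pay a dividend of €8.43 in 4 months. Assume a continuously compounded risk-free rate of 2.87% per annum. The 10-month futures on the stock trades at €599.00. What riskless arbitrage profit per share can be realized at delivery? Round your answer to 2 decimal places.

PV(dividends) I = 8.43·e^(−0.0287·4/12) = 8.3497
Fair futures F* = (S − I)·e^(rT) = (600.51 − 8.3497)·e^0.023917 = 592.1603 × 1.024205 = 606.4935
Market €599.00 < fair 606.4935: forward underpriced → reverse cash-and-carry (short the stock, invest proceeds at r, pay the dividends, go long the forward).
Profit at T = |F_mkt − F*| = |599.00 − 606.4935| = €7.49 per share

€7.49 per share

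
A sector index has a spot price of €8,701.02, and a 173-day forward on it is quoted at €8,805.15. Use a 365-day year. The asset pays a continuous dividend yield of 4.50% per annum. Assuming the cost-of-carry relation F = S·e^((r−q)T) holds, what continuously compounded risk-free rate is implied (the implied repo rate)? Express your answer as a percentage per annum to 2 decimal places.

7.01%

From F = S·e^((r−q)T): (r − q) = ln(F/S)/T
ln(8805.15/8701.02) = ln(1.011968) = 0.011897
(r − q) = 0.011897 / (173/365) = 0.025101
r = ln(F/S)/T + q = 0.025101 + 0.0450 = 0.070101
r = 7.01%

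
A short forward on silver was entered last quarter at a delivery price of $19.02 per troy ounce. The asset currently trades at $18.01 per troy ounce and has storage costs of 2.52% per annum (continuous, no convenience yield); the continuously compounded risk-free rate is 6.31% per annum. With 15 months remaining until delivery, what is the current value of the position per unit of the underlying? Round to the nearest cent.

Current fair forward for the remaining 15 months: F = S·e^((r + u)·T), (r + u) = 0.0631 + 0.0252 = 0.0883
F = 18.01 · e^(0.0883 × 15/12) = 18.01 × 1.116697 = 20.1117
Value of long forward = (F − K)·e^(−rT) = (20.1117 − 19.02) · e^(−0.0631·15/12)
= 1.0917 × 0.924155 = 1.01
Short position value = −(long value) = -$1.01

-$1.01 per troy ounce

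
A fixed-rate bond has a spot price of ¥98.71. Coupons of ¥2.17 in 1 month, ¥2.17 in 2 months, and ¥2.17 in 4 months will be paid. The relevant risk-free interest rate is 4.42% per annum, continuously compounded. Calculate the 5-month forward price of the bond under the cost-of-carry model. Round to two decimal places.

PV(coupons) I = 2.17·e^(−0.0442·1/12) + 2.17·e^(−0.0442·2/12) + 2.17·e^(−0.0442·4/12)
I = 2.1620 + 2.1541 + 2.1383 = 6.4544
F = (S − I)·e^(rT) = (98.71 − 6.4544) · e^(0.0442·5/12)
= 92.2556 · e^0.018417 = 92.2556 × 1.018588 = ¥93.97

¥93.97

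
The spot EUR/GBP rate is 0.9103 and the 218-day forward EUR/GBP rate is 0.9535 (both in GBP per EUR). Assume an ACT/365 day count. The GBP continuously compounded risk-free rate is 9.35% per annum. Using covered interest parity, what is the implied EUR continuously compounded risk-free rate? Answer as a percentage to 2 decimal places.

1.59%

F = S·e^((r_GBP − r_EUR)T) ⇒ r_EUR = r_GBP − ln(F/S)/T
ln(0.9535/0.9103) = 0.046365; /(218/365) = 0.077629
r_EUR = 0.0935 − 0.077629 = 0.015871
r_EUR = 1.59%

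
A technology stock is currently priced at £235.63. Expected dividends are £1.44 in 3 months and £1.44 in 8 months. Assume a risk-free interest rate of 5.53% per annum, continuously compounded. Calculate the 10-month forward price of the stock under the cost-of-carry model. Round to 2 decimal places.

PV(dividends) I = 1.44·e^(−0.0553·3/12) + 1.44·e^(−0.0553·8/12)
I = 1.4202 + 1.3879 = 2.8081
F = (S − I)·e^(rT) = (235.63 − 2.8081) · e^(0.0553·10/12)
= 232.8219 · e^0.046083 = 232.8219 × 1.047161 = £243.80

£243.80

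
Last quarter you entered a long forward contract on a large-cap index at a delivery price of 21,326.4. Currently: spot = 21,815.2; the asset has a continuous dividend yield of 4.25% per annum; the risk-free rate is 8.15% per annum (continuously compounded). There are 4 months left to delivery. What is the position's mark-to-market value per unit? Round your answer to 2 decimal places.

753.50

Current fair forward for the remaining 4 months: F = S·e^((r − q)·T), (r − q) = 0.0815 − 0.0425 = 0.0390
F = 21815.2 · e^(0.0390 × 4/12) = 21815.2 × 1.01308487 = 22100.6491
Value of long forward = (F − K)·e^(−rT) = (22100.6491 − 21326.4) · e^(−0.0815·4/12)
= 774.2491 × 0.97319903 = 753.50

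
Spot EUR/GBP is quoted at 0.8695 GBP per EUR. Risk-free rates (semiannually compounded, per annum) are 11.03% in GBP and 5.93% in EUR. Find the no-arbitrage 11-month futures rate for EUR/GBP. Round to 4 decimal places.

By covered interest parity, F = S · (1+r_GBP/2)^(2T) / (1+r_EUR/2)^(2T)
= 0.8695 × 1.103425 / 1.055029 = 0.8695 × 1.045872
F = 0.9094 GBP per EUR

0.9094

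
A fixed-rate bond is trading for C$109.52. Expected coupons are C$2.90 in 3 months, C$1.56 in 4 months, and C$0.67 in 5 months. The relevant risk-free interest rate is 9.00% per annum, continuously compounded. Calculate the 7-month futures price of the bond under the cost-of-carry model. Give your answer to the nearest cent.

PV(coupons) I = 2.90·e^(−0.0900·3/12) + 1.56·e^(−0.0900·4/12) + 0.67·e^(−0.0900·5/12)
I = 2.8355 + 1.5139 + 0.6453 = 4.9947
F = (S − I)·e^(rT) = (109.52 − 4.9947) · e^(0.0900·7/12)
= 104.5253 · e^0.052500 = 104.5253 × 1.053903 = C$110.16

C$110.16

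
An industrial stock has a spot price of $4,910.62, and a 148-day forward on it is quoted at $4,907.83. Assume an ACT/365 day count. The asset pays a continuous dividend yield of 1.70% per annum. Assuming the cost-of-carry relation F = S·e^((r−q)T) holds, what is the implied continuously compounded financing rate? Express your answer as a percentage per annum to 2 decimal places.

1.56%

From F = S·e^((r−q)T): (r − q) = ln(F/S)/T
ln(4907.83/4910.62) = ln(0.999432) = -0.000568
(r − q) = -0.000568 / (148/365) = -0.001401
r = ln(F/S)/T + q = -0.001401 + 0.0170 = 0.015599
r = 1.56%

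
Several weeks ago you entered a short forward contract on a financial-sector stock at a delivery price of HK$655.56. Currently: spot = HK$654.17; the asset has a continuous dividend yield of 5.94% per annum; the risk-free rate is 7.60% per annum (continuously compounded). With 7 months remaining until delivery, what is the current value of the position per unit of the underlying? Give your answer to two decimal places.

-HK$4.76

Current fair forward for the remaining 7 months: F = S·e^((r − q)·T), (r − q) = 0.0760 − 0.0594 = 0.0166
F = 654.17 · e^(0.0166 × 7/12) = 654.17 × 1.009730 = 660.5351
Value of long forward = (F − K)·e^(−rT) = (660.5351 − 655.56) · e^(−0.0760·7/12)
= 4.9751 × 0.956635 = 4.76
Short position value = −(long value) = -HK$4.76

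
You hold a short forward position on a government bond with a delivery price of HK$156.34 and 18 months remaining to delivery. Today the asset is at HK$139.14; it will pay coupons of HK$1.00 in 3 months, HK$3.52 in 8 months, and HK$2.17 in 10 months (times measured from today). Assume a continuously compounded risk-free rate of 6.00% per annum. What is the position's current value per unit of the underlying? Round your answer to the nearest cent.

PV(remaining coupons) I = 1.00·e^(−0.0600·3/12) + 3.52·e^(−0.0600·8/12) + 2.17·e^(−0.0600·10/12) = 6.4313
Current forward F = (S − I)·e^(rT) = (139.14 − 6.4313)·e^(0.0600·18/12) = 132.7087 × 1.094174 = 145.2064
Value (long) = (F − K)·e^(−rT) = (145.2064 − 156.34) × 0.913931 = -10.1753
Short position value = −(long value) = HK$10.18

HK$10.18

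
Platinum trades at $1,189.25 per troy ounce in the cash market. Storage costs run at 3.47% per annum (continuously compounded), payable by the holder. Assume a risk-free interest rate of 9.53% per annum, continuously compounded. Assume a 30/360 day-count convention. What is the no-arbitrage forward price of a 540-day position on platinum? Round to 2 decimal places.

Net carry = r + u − y = 0.0953 + 0.0347 − 0.0000 = 0.1300
F = S·e^((r+u−y)T) = 1189.25 · e^(0.1300 × 540/360) = 1189.25 · e^0.19500000
= 1189.25 × 1.21531099 = $1,445.31 per troy ounce

$1,445.31 per troy ounce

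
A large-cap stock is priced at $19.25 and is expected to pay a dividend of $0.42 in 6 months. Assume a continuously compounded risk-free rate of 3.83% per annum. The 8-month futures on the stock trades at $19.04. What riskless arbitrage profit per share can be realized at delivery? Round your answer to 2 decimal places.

PV(dividends) I = 0.42·e^(−0.0383·6/12) = 0.4120
Fair futures F* = (S − I)·e^(rT) = (19.25 − 0.4120)·e^0.025533 = 18.8380 × 1.025862 = 19.3252
Market $19.04 < fair 19.3252: forward underpriced → reverse cash-and-carry (short the stock, invest proceeds at r, pay the dividends, go long the forward).
Profit at T = |F_mkt − F*| = |19.04 − 19.3252| = $0.29 per share

$0.29 per share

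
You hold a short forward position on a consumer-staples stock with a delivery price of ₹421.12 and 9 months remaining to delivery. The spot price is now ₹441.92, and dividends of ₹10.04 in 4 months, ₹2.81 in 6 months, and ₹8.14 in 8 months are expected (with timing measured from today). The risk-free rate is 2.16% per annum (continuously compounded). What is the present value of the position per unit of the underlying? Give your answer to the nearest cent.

PV(remaining dividends) I = 10.04·e^(−0.0216·4/12) + 2.81·e^(−0.0216·6/12) + 8.14·e^(−0.0216·8/12) = 20.7714
Current forward F = (S − I)·e^(rT) = (441.92 − 20.7714)·e^(0.0216·9/12) = 421.1486 × 1.016332 = 428.0268
Value (long) = (F − K)·e^(−rT) = (428.0268 − 421.12) × 0.983931 = 6.7958
Short position value = −(long value) = -₹6.80

-₹6.80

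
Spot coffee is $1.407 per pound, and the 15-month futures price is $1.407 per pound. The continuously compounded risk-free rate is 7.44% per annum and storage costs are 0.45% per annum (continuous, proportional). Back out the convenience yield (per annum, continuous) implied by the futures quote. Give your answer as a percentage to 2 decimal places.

7.89%

F = S·e^((r+u−y)T) ⇒ (r+u−y) = ln(F/S)/T
ln(1.407/1.407) = 0.000000; /T ⇒ 0.000000
y = r + u − ln(F/S)/T = 0.0744 + 0.0045 + 0.000000 = 0.078900
y = 7.89%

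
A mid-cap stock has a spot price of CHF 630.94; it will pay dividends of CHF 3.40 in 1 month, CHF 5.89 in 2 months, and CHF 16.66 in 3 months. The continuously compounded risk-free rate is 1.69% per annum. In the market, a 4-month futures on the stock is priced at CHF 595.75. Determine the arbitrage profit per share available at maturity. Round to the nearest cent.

PV(dividends) I = 3.40·e^(−0.0169·1/12) + 5.89·e^(−0.0169·2/12) + 16.66·e^(−0.0169·3/12) = 25.8584
Fair futures F* = (S − I)·e^(rT) = (630.94 − 25.8584)·e^0.005633 = 605.0816 × 1.005649 = 608.4997
Market CHF 595.75 < fair 608.4997: forward underpriced → reverse cash-and-carry (short the stock, invest proceeds at r, pay the dividends, go long the forward).
Profit at T = |F_mkt − F*| = |595.75 − 608.4997| = CHF 12.75 per share

CHF 12.75 per share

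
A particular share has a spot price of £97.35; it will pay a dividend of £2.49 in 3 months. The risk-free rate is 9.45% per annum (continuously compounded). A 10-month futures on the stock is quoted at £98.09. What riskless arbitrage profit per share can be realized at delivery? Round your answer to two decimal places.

£4.61 per share

PV(dividends) I = 2.49·e^(−0.0945·3/12) = 2.4319
Fair futures F* = (S − I)·e^(rT) = (97.35 − 2.4319)·e^0.078750 = 94.9181 × 1.081934 = 102.6951
Market £98.09 < fair 102.6951: forward underpriced → reverse cash-and-carry (short the stock, invest proceeds at r, pay the dividends, go long the forward).
Profit at T = |F_mkt − F*| = |98.09 − 102.6951| = £4.61 per share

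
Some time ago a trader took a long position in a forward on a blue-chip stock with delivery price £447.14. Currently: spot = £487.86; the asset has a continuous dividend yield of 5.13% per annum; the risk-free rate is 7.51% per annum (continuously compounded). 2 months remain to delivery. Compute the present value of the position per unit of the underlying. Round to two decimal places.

£42.13

Current fair forward for the remaining 2 months: F = S·e^((r − q)·T), (r − q) = 0.0751 − 0.0513 = 0.0238
F = 487.86 · e^(0.0238 × 2/12) = 487.86 × 1.003975 = 489.7992
Value of long forward = (F − K)·e^(−rT) = (489.7992 − 447.14) · e^(−0.0751·2/12)
= 42.6592 × 0.987561 = 42.13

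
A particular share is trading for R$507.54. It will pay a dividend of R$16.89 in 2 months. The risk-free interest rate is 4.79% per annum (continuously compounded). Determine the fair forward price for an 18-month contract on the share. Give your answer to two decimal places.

R$527.34

PV(dividends) I = 16.89·e^(−0.0479·2/12)
I = 16.7557
F = (S − I)·e^(rT) = (507.54 − 16.7557) · e^(0.0479·18/12)
= 490.7843 · e^0.071850 = 490.7843 × 1.074494 = R$527.34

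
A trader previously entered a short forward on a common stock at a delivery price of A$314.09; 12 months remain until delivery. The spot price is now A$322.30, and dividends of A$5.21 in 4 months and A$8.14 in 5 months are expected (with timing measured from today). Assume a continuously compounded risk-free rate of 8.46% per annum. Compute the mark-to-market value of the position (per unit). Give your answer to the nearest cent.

-A$20.77

PV(remaining dividends) I = 5.21·e^(−0.0846·4/12) + 8.14·e^(−0.0846·5/12) = 12.9232
Current forward F = (S − I)·e^(rT) = (322.30 − 12.9232)·e^(0.0846·12/12) = 309.3768 × 1.088282 = 336.6892
Value (long) = (F − K)·e^(−rT) = (336.6892 − 314.09) × 0.918880 = 20.7660
Short position value = −(long value) = -A$20.77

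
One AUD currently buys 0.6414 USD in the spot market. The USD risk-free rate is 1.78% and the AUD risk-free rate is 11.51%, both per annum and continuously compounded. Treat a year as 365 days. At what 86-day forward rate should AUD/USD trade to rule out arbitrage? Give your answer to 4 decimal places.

F = S·e^((r_USD − r_AUD)T) = 0.6414 · e^((0.0178 − 0.1151) × 86/365)
= 0.6414 · e^-0.022925 = 0.6414 × 0.977336
F = 0.6269 USD per AUD

0.6269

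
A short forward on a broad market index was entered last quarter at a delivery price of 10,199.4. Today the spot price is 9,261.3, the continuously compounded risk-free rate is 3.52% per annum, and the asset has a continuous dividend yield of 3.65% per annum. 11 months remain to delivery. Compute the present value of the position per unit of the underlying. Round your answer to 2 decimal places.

918.99

Current fair forward for the remaining 11 months: F = S·e^((r − q)·T), (r − q) = 0.0352 − 0.0365 = -0.0013
F = 9261.3 · e^(-0.0013 × 11/12) = 9261.3 × 0.99880904 = 9250.2702
Value of long forward = (F − K)·e^(−rT) = (9250.2702 − 10199.4) · e^(−0.0352·11/12)
= -949.1298 × 0.96824835 = -918.99
Short position value = −(long value) = 918.99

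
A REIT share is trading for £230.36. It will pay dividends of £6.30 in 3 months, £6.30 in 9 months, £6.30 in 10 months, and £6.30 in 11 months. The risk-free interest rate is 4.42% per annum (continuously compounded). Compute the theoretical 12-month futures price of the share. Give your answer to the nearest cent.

PV(dividends) I = 6.30·e^(−0.0442·3/12) + 6.30·e^(−0.0442·9/12) + 6.30·e^(−0.0442·10/12) + 6.30·e^(−0.0442·11/12)
I = 6.2308 + 6.0946 + 6.0722 + 6.0498 = 24.4474
F = (S − I)·e^(rT) = (230.36 − 24.4474) · e^(0.0442·12/12)
= 205.9126 · e^0.044200 = 205.9126 × 1.045191 = £215.22

£215.22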